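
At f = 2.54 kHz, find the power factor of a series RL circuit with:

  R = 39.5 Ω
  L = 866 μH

Step 1 — Angular frequency: ω = 2π·f = 2π·2540 = 1.596e+04 rad/s.
Step 2 — Component impedances:
  R: Z = R = 39.5 Ω
  L: Z = jωL = j·1.596e+04·0.000866 = 0 + j13.82 Ω
Step 3 — Series combination: Z_total = R + L = 39.5 + j13.82 Ω = 41.85∠19.3° Ω.
Step 4 — Power factor: PF = cos(φ) = Re(Z)/|Z| = 39.5/41.848 = 0.9439.
Step 5 — Type: Im(Z) = 13.82 ⇒ lagging (phase φ = 19.3°).

PF = 0.9439 (lagging, φ = 19.3°)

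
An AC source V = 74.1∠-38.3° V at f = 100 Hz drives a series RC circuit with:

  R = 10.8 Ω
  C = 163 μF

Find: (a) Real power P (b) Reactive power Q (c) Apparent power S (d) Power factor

Step 1 — Angular frequency: ω = 2π·f = 2π·100 = 628.3 rad/s.
Step 2 — Component impedances:
  R: Z = R = 10.8 Ω
  C: Z = 1/(jωC) = -j/(ω·C) = 0 - j9.764 Ω
Step 3 — Series combination: Z_total = R + C = 10.8 - j9.764 Ω = 14.56∠-42.1° Ω.
Step 4 — Source phasor: V = 74.1∠-38.3° V = 58.15 - j45.93 V.
Step 5 — Current: I = V / Z = 5.078 + j0.3387 A = 5.089∠3.8° A.
Step 6 — Complex power: S = V·I* = 279.7 - j252.9 VA.
Step 7 — Real power: P = Re(S) = 279.7 W.
Step 8 — Reactive power: Q = Im(S) = -252.9 VAR.
Step 9 — Apparent power: |S| = 377.1 VA.
Step 10 — Power factor: PF = P/|S| = 0.7418 (leading).

(a) P = 279.7 W  (b) Q = -252.9 VAR  (c) S = 377.1 VA  (d) PF = 0.7418 (leading)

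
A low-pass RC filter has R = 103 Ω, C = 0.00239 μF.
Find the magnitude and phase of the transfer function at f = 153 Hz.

Step 1 — Angular frequency: ω = 2π·153 = 961.3 rad/s.
Step 2 — Transfer function: H(jω) = 1/(1 + jωRC).
Step 3 — Denominator: 1 + jωRC = 1 + j·961.3·103·2.39e-09 = 1 + j0.0002366.
Step 4 — H = 1 - j0.0002366.
Step 5 — Magnitude: |H| = 1 (-0.0 dB); phase: φ = -0.0°.

|H| = 1 (-0.0 dB), φ = -0.0°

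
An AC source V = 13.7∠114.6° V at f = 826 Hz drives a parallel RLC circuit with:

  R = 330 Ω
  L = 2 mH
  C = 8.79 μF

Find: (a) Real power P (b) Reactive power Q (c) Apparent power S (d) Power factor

Step 1 — Angular frequency: ω = 2π·f = 2π·826 = 5190 rad/s.
Step 2 — Component impedances:
  R: Z = R = 330 Ω
  L: Z = jωL = j·5190·0.002 = 0 + j10.38 Ω
  C: Z = 1/(jωC) = -j/(ω·C) = 0 - j21.92 Ω
Step 3 — Parallel combination: 1/Z_total = 1/R + 1/L + 1/C; Z_total = 1.174 + j19.65 Ω = 19.68∠86.6° Ω.
Step 4 — Source phasor: V = 13.7∠114.6° V = -5.703 + j12.46 V.
Step 5 — Current: I = V / Z = 0.6145 + j0.327 A = 0.6961∠28.0° A.
Step 6 — Complex power: S = V·I* = 0.5688 + j9.52 VA.
Step 7 — Real power: P = Re(S) = 0.5688 W.
Step 8 — Reactive power: Q = Im(S) = 9.52 VAR.
Step 9 — Apparent power: |S| = 9.537 VA.
Step 10 — Power factor: PF = P/|S| = 0.05964 (lagging).

(a) P = 0.5688 W  (b) Q = 9.52 VAR  (c) S = 9.537 VA  (d) PF = 0.05964 (lagging)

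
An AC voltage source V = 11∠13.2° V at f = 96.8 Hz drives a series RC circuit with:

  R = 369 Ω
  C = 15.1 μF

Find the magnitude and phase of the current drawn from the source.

Step 1 — Angular frequency: ω = 2π·f = 2π·96.8 = 608.2 rad/s.
Step 2 — Component impedances:
  R: Z = R = 369 Ω
  C: Z = 1/(jωC) = -j/(ω·C) = 0 - j108.9 Ω
Step 3 — Series combination: Z_total = R + C = 369 - j108.9 Ω = 384.7∠-16.4° Ω.
Step 4 — Source phasor: V = 11∠13.2° V = 10.71 + j2.512 V.
Step 5 — Ohm's law: I = V / Z_total = (10.71 + j2.512) / (369 - j108.9) = 0.02485 + j0.01414 A.
Step 6 — Convert to polar: |I| = 0.02859 A, ∠I = 29.6°.

I = 0.02859∠29.6° A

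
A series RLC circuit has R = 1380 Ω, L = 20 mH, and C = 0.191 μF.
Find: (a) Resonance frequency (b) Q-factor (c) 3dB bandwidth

Step 1 — Resonance condition Im(Z)=0 gives ω₀ = 1/√(LC).
Step 2 — ω₀ = 1/√(0.02·1.91e-07) = 1.618e+04 rad/s.
Step 3 — f₀ = ω₀/(2π) = 2575 Hz.
Step 4 — Series Q: Q = ω₀L/R = 1.618e+04·0.02/1380 = 0.2345.
Step 5 — 3dB bandwidth: Δω = ω₀/Q = 6.9e+04 rad/s; BW = Δω/(2π) = 1.098e+04 Hz.

(a) f₀ = 2575 Hz  (b) Q = 0.2345  (c) BW = 1.098e+04 Hz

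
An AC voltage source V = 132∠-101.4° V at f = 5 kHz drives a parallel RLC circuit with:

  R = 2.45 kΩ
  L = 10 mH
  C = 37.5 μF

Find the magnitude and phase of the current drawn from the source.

Step 1 — Angular frequency: ω = 2π·f = 2π·5000 = 3.142e+04 rad/s.
Step 2 — Component impedances:
  R: Z = R = 2450 Ω
  L: Z = jωL = j·3.142e+04·0.01 = 0 + j314.2 Ω
  C: Z = 1/(jωC) = -j/(ω·C) = 0 - j0.8488 Ω
Step 3 — Parallel combination: 1/Z_total = 1/R + 1/L + 1/C; Z_total = 0.0002957 - j0.8511 Ω = 0.8511∠-90.0° Ω.
Step 4 — Source phasor: V = 132∠-101.4° V = -26.09 - j129.4 V.
Step 5 — Ohm's law: I = V / Z_total = (-26.09 - j129.4) / (0.0002957 - j0.8511) = 152 - j30.71 A.
Step 6 — Convert to polar: |I| = 155.1 A, ∠I = -11.4°.

I = 155.1∠-11.4° A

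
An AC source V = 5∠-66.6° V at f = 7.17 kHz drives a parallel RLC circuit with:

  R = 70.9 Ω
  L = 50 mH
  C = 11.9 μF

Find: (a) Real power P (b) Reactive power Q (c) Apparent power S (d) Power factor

Step 1 — Angular frequency: ω = 2π·f = 2π·7170 = 4.505e+04 rad/s.
Step 2 — Component impedances:
  R: Z = R = 70.9 Ω
  L: Z = jωL = j·4.505e+04·0.05 = 0 + j2253 Ω
  C: Z = 1/(jωC) = -j/(ω·C) = 0 - j1.865 Ω
Step 3 — Parallel combination: 1/Z_total = 1/R + 1/L + 1/C; Z_total = 0.04912 - j1.866 Ω = 1.866∠-88.5° Ω.
Step 4 — Source phasor: V = 5∠-66.6° V = 1.986 - j4.589 V.
Step 5 — Current: I = V / Z = 2.486 + j0.999 A = 2.679∠21.9° A.
Step 6 — Complex power: S = V·I* = 0.3526 - j13.39 VA.
Step 7 — Real power: P = Re(S) = 0.3526 W.
Step 8 — Reactive power: Q = Im(S) = -13.39 VAR.
Step 9 — Apparent power: |S| = 13.4 VA.
Step 10 — Power factor: PF = P/|S| = 0.02632 (leading).

(a) P = 0.3526 W  (b) Q = -13.39 VAR  (c) S = 13.4 VA  (d) PF = 0.02632 (leading)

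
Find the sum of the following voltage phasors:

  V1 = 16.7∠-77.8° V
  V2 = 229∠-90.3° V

Step 1 — Convert each phasor to rectangular form:
  V1 = 16.7·(cos(-77.8°) + j·sin(-77.8°)) = 3.529 - j16.32 V
  V2 = 229·(cos(-90.3°) + j·sin(-90.3°)) = -1.199 - j229 V
Step 2 — Sum components: V_total = 2.33 - j245.3 V.
Step 3 — Convert to polar: |V_total| = 245.3 V, ∠V_total = -89.5°.

V_total = 245.3∠-89.5° V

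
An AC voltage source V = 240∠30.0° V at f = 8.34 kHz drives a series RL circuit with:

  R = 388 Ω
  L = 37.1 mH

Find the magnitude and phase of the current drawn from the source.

Step 1 — Angular frequency: ω = 2π·f = 2π·8340 = 5.24e+04 rad/s.
Step 2 — Component impedances:
  R: Z = R = 388 Ω
  L: Z = jωL = j·5.24e+04·0.0371 = 0 + j1944 Ω
Step 3 — Series combination: Z_total = R + L = 388 + j1944 Ω = 1982∠78.7° Ω.
Step 4 — Source phasor: V = 240∠30.0° V = 207.8 + j120 V.
Step 5 — Ohm's law: I = V / Z_total = (207.8 + j120) / (388 + j1944) = 0.07988 - j0.09097 A.
Step 6 — Convert to polar: |I| = 0.1211 A, ∠I = -48.7°.

I = 0.1211∠-48.7° A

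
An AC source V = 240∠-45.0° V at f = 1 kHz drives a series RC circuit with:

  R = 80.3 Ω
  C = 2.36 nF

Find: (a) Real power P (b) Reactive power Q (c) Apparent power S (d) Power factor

Step 1 — Angular frequency: ω = 2π·f = 2π·1000 = 6283 rad/s.
Step 2 — Component impedances:
  R: Z = R = 80.3 Ω
  C: Z = 1/(jωC) = -j/(ω·C) = 0 - j6.744e+04 Ω
Step 3 — Series combination: Z_total = R + C = 80.3 - j6.744e+04 Ω = 6.744e+04∠-89.9° Ω.
Step 4 — Source phasor: V = 240∠-45.0° V = 169.7 - j169.7 V.
Step 5 — Current: I = V / Z = 0.002519 + j0.002513 A = 0.003559∠44.9° A.
Step 6 — Complex power: S = V·I* = 0.001017 - j0.8541 VA.
Step 7 — Real power: P = Re(S) = 0.001017 W.
Step 8 — Reactive power: Q = Im(S) = -0.8541 VAR.
Step 9 — Apparent power: |S| = 0.8541 VA.
Step 10 — Power factor: PF = P/|S| = 0.001191 (leading).

(a) P = 0.001017 W  (b) Q = -0.8541 VAR  (c) S = 0.8541 VA  (d) PF = 0.001191 (leading)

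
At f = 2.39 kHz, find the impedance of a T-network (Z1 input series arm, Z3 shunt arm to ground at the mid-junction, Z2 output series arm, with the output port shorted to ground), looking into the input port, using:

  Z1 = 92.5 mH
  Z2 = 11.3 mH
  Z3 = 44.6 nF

Step 1 — Angular frequency: ω = 2π·f = 2π·2390 = 1.502e+04 rad/s.
Step 2 — Component impedances:
  Z1: Z = jωL = j·1.502e+04·0.0925 = 0 + j1389 Ω
  Z2: Z = jωL = j·1.502e+04·0.0113 = 0 + j169.7 Ω
  Z3: Z = 1/(jωC) = -j/(ω·C) = 0 - j1493 Ω
Step 3 — With the output port shorted to ground, the output series arm Z2 runs from the junction to ground; the shunt arm Z3 also runs from the junction to ground. They appear in parallel: Z3 || Z2 = 0 + j191.4 Ω.
Step 4 — Series with input arm Z1: Z_in = Z1 + (Z3 || Z2) = 0 + j1581 Ω = 1581∠90.0° Ω.

Z = 0 + j1581 Ω = 1581∠90.0° Ω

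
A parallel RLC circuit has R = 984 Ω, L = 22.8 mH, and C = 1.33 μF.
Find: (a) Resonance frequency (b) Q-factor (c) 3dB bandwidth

Step 1 — Resonance: ω₀ = 1/√(LC) = 1/√(0.0228·1.33e-06) = 5743 rad/s.
Step 2 — f₀ = ω₀/(2π) = 914 Hz.
Step 3 — Parallel Q: Q = R/(ω₀L) = 984/(5743·0.0228) = 7.515.
Step 4 — Bandwidth: Δω = ω₀/Q = 764.1 rad/s; BW = Δω/(2π) = 121.6 Hz.

(a) f₀ = 914 Hz  (b) Q = 7.515  (c) BW = 121.6 Hz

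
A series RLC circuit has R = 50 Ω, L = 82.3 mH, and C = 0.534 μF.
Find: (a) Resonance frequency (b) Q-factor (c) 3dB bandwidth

Step 1 — Resonance: ω₀ = 1/√(LC) = 1/√(0.0823·5.34e-07) = 4770 rad/s.
Step 2 — f₀ = ω₀/(2π) = 759.2 Hz.
Step 3 — Series Q: Q = ω₀L/R = 4770·0.0823/50 = 7.852.
Step 4 — Bandwidth: Δω = ω₀/Q = 607.5 rad/s; BW = Δω/(2π) = 96.69 Hz.

(a) f₀ = 759.2 Hz  (b) Q = 7.852  (c) BW = 96.69 Hz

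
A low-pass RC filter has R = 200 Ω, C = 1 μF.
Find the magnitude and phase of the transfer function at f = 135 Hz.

Step 1 — Angular frequency: ω = 2π·135 = 848.2 rad/s.
Step 2 — Transfer function: H(jω) = 1/(1 + jωRC).
Step 3 — Denominator: 1 + jωRC = 1 + j·848.2·200·1e-06 = 1 + j0.1696.
Step 4 — H = 0.972 - j0.1649.
Step 5 — Magnitude: |H| = 0.9859 (-0.1 dB); phase: φ = -9.6°.

|H| = 0.9859 (-0.1 dB), φ = -9.6°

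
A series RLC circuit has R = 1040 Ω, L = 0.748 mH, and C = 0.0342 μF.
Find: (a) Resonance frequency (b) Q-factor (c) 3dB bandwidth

Step 1 — Resonance condition Im(Z)=0 gives ω₀ = 1/√(LC).
Step 2 — ω₀ = 1/√(0.000748·3.42e-08) = 1.977e+05 rad/s.
Step 3 — f₀ = ω₀/(2π) = 3.147e+04 Hz.
Step 4 — Series Q: Q = ω₀L/R = 1.977e+05·0.000748/1040 = 0.1422.
Step 5 — 3dB bandwidth: Δω = ω₀/Q = 1.39e+06 rad/s; BW = Δω/(2π) = 2.213e+05 Hz.

(a) f₀ = 3.147e+04 Hz  (b) Q = 0.1422  (c) BW = 2.213e+05 Hz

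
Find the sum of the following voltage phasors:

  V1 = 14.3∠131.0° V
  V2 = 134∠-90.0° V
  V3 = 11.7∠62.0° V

Step 1 — Convert each phasor to rectangular form:
  V1 = 14.3·(cos(131.0°) + j·sin(131.0°)) = -9.382 + j10.79 V
  V2 = 134·(cos(-90.0°) + j·sin(-90.0°)) = 0 - j134 V
  V3 = 11.7·(cos(62.0°) + j·sin(62.0°)) = 5.493 + j10.33 V
Step 2 — Sum components: V_total = -3.889 - j112.9 V.
Step 3 — Convert to polar: |V_total| = 112.9 V, ∠V_total = -92.0°.

V_total = 112.9∠-92.0° V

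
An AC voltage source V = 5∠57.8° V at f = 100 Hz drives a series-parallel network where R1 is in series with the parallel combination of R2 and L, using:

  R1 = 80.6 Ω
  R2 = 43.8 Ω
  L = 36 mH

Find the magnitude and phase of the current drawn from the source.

Step 1 — Angular frequency: ω = 2π·f = 2π·100 = 628.3 rad/s.
Step 2 — Component impedances:
  R1: Z = R = 80.6 Ω
  R2: Z = R = 43.8 Ω
  L: Z = jωL = j·628.3·0.036 = 0 + j22.62 Ω
Step 3 — Parallel branch: R2 || L = 1/(1/R2 + 1/L) = 9.222 + j17.86 Ω.
Step 4 — Series with R1: Z_total = R1 + (R2 || L) = 89.82 + j17.86 Ω = 91.58∠11.2° Ω.
Step 5 — Source phasor: V = 5∠57.8° V = 2.664 + j4.231 V.
Step 6 — Ohm's law: I = V / Z_total = (2.664 + j4.231) / (89.82 + j17.86) = 0.03754 + j0.03964 A.
Step 7 — Convert to polar: |I| = 0.0546 A, ∠I = 46.6°.

I = 0.0546∠46.6° A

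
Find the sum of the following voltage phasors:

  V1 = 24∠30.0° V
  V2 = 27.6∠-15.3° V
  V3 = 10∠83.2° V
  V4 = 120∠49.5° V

Step 1 — Convert each phasor to rectangular form:
  V1 = 24·(cos(30.0°) + j·sin(30.0°)) = 20.78 + j12 V
  V2 = 27.6·(cos(-15.3°) + j·sin(-15.3°)) = 26.62 - j7.283 V
  V3 = 10·(cos(83.2°) + j·sin(83.2°)) = 1.184 + j9.93 V
  V4 = 120·(cos(49.5°) + j·sin(49.5°)) = 77.93 + j91.25 V
Step 2 — Sum components: V_total = 126.5 + j105.9 V.
Step 3 — Convert to polar: |V_total| = 165 V, ∠V_total = 39.9°.

V_total = 165∠39.9° V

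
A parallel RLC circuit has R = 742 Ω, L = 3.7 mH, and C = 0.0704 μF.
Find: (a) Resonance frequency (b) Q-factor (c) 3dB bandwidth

Step 1 — Resonance: ω₀ = 1/√(LC) = 1/√(0.0037·7.04e-08) = 6.196e+04 rad/s.
Step 2 — f₀ = ω₀/(2π) = 9861 Hz.
Step 3 — Parallel Q: Q = R/(ω₀L) = 742/(6.196e+04·0.0037) = 3.237.
Step 4 — Bandwidth: Δω = ω₀/Q = 1.914e+04 rad/s; BW = Δω/(2π) = 3047 Hz.

(a) f₀ = 9861 Hz  (b) Q = 3.237  (c) BW = 3047 Hz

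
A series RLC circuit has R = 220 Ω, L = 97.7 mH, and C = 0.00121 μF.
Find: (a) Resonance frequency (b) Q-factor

Step 1 — Resonance condition Im(Z)=0 gives ω₀ = 1/√(LC).
Step 2 — ω₀ = 1/√(0.0977·1.21e-09) = 9.197e+04 rad/s.
Step 3 — f₀ = ω₀/(2π) = 1.464e+04 Hz.
Step 4 — Series Q: Q = ω₀L/R = 9.197e+04·0.0977/220 = 40.84.

(a) f₀ = 1.464e+04 Hz  (b) Q = 40.84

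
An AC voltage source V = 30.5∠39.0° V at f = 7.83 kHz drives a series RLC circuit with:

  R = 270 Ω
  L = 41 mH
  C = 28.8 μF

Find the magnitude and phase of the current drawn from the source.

Step 1 — Angular frequency: ω = 2π·f = 2π·7830 = 4.92e+04 rad/s.
Step 2 — Component impedances:
  R: Z = R = 270 Ω
  L: Z = jωL = j·4.92e+04·0.041 = 0 + j2017 Ω
  C: Z = 1/(jωC) = -j/(ω·C) = 0 - j0.7058 Ω
Step 3 — Series combination: Z_total = R + L + C = 270 + j2016 Ω = 2034∠82.4° Ω.
Step 4 — Source phasor: V = 30.5∠39.0° V = 23.7 + j19.19 V.
Step 5 — Ohm's law: I = V / Z_total = (23.7 + j19.19) / (270 + j2016) = 0.0109 - j0.0103 A.
Step 6 — Convert to polar: |I| = 0.01499 A, ∠I = -43.4°.

I = 0.01499∠-43.4° A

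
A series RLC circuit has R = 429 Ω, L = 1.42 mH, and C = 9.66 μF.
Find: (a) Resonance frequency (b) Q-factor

Step 1 — Resonance condition Im(Z)=0 gives ω₀ = 1/√(LC).
Step 2 — ω₀ = 1/√(0.00142·9.66e-06) = 8538 rad/s.
Step 3 — f₀ = ω₀/(2π) = 1359 Hz.
Step 4 — Series Q: Q = ω₀L/R = 8538·0.00142/429 = 0.02826.

(a) f₀ = 1359 Hz  (b) Q = 0.02826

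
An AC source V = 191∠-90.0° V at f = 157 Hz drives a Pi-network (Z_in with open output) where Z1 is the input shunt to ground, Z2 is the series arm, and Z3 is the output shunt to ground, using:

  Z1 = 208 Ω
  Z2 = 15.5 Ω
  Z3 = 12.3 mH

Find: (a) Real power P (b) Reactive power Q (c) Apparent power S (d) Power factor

Step 1 — Angular frequency: ω = 2π·f = 2π·157 = 986.5 rad/s.
Step 2 — Component impedances:
  Z1: Z = R = 208 Ω
  Z2: Z = R = 15.5 Ω
  Z3: Z = jωL = j·986.5·0.0123 = 0 + j12.13 Ω
Step 3 — With open output, the series arm Z2 and the output shunt Z3 appear in series to ground: Z2 + Z3 = 15.5 + j12.13 Ω.
Step 4 — Parallel with input shunt Z1: Z_in = Z1 || (Z2 + Z3) = 14.99 + j10.48 Ω = 18.29∠34.9° Ω.
Step 5 — Source phasor: V = 191∠-90.0° V = 0 - j191 V.
Step 6 — Current: I = V / Z = -5.981 - j8.559 A = 10.44∠-124.9° A.
Step 7 — Complex power: S = V·I* = 1635 + j1142 VA.
Step 8 — Real power: P = Re(S) = 1635 W.
Step 9 — Reactive power: Q = Im(S) = 1142 VAR.
Step 10 — Apparent power: |S| = 1994 VA.
Step 11 — Power factor: PF = P/|S| = 0.8197 (lagging).

(a) P = 1635 W  (b) Q = 1142 VAR  (c) S = 1994 VA  (d) PF = 0.8197 (lagging)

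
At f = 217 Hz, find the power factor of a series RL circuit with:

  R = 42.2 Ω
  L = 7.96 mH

Step 1 — Angular frequency: ω = 2π·f = 2π·217 = 1363 rad/s.
Step 2 — Component impedances:
  R: Z = R = 42.2 Ω
  L: Z = jωL = j·1363·0.00796 = 0 + j10.85 Ω
Step 3 — Series combination: Z_total = R + L = 42.2 + j10.85 Ω = 43.57∠14.4° Ω.
Step 4 — Power factor: PF = cos(φ) = Re(Z)/|Z| = 42.2/43.573 = 0.9685.
Step 5 — Type: Im(Z) = 10.85 ⇒ lagging (phase φ = 14.4°).

PF = 0.9685 (lagging, φ = 14.4°)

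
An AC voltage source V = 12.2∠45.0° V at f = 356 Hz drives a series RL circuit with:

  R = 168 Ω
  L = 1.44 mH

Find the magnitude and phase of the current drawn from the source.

Step 1 — Angular frequency: ω = 2π·f = 2π·356 = 2237 rad/s.
Step 2 — Component impedances:
  R: Z = R = 168 Ω
  L: Z = jωL = j·2237·0.00144 = 0 + j3.221 Ω
Step 3 — Series combination: Z_total = R + L = 168 + j3.221 Ω = 168∠1.1° Ω.
Step 4 — Source phasor: V = 12.2∠45.0° V = 8.627 + j8.627 V.
Step 5 — Ohm's law: I = V / Z_total = (8.627 + j8.627) / (168 + j3.221) = 0.05231 + j0.05035 A.
Step 6 — Convert to polar: |I| = 0.07261 A, ∠I = 43.9°.

I = 0.07261∠43.9° A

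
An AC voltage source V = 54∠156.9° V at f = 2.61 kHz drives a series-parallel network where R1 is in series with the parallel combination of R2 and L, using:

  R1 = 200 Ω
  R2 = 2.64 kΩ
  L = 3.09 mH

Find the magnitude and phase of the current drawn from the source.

Step 1 — Angular frequency: ω = 2π·f = 2π·2610 = 1.64e+04 rad/s.
Step 2 — Component impedances:
  R1: Z = R = 200 Ω
  R2: Z = R = 2640 Ω
  L: Z = jωL = j·1.64e+04·0.00309 = 0 + j50.67 Ω
Step 3 — Parallel branch: R2 || L = 1/(1/R2 + 1/L) = 0.9723 + j50.65 Ω.
Step 4 — Series with R1: Z_total = R1 + (R2 || L) = 201 + j50.65 Ω = 207.3∠14.1° Ω.
Step 5 — Source phasor: V = 54∠156.9° V = -49.67 + j21.19 V.
Step 6 — Ohm's law: I = V / Z_total = (-49.67 + j21.19) / (201 + j50.65) = -0.2074 + j0.1577 A.
Step 7 — Convert to polar: |I| = 0.2605 A, ∠I = 142.8°.

I = 0.2605∠142.8° A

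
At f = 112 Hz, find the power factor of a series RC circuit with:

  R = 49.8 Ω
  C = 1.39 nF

Step 1 — Angular frequency: ω = 2π·f = 2π·112 = 703.7 rad/s.
Step 2 — Component impedances:
  R: Z = R = 49.8 Ω
  C: Z = 1/(jωC) = -j/(ω·C) = 0 - j1.022e+06 Ω
Step 3 — Series combination: Z_total = R + C = 49.8 - j1.022e+06 Ω = 1.022e+06∠-90.0° Ω.
Step 4 — Power factor: PF = cos(φ) = Re(Z)/|Z| = 49.8/1.0223e+06 = 4.871e-05.
Step 5 — Type: Im(Z) = -1.022e+06 ⇒ leading (phase φ = -90.0°).

PF = 4.871e-05 (leading, φ = -90.0°)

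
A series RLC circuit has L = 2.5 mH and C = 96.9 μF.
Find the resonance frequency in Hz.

Step 1 — Resonance condition Im(Z)=0 gives ω₀ = 1/√(LC).
Step 2 — ω₀ = 1/√(0.0025·9.69e-05) = 2032 rad/s.
Step 3 — f₀ = ω₀/(2π) = 323.4 Hz.

f₀ = 323.4 Hz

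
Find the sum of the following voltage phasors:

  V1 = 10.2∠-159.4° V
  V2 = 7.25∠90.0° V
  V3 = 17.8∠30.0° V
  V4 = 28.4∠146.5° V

Step 1 — Convert each phasor to rectangular form:
  V1 = 10.2·(cos(-159.4°) + j·sin(-159.4°)) = -9.548 - j3.589 V
  V2 = 7.25·(cos(90.0°) + j·sin(90.0°)) = 0 + j7.25 V
  V3 = 17.8·(cos(30.0°) + j·sin(30.0°)) = 15.42 + j8.9 V
  V4 = 28.4·(cos(146.5°) + j·sin(146.5°)) = -23.68 + j15.68 V
Step 2 — Sum components: V_total = -17.81 + j28.24 V.
Step 3 — Convert to polar: |V_total| = 33.39 V, ∠V_total = 122.2°.

V_total = 33.39∠122.2° V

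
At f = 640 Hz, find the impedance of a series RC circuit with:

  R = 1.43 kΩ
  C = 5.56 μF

Step 1 — Angular frequency: ω = 2π·f = 2π·640 = 4021 rad/s.
Step 2 — Component impedances:
  R: Z = R = 1430 Ω
  C: Z = 1/(jωC) = -j/(ω·C) = 0 - j44.73 Ω
Step 3 — Series combination: Z_total = R + C = 1430 - j44.73 Ω = 1431∠-1.8° Ω.

Z = 1430 - j44.73 Ω = 1431∠-1.8° Ω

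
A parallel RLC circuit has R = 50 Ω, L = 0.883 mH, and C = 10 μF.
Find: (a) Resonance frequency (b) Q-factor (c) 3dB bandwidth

Step 1 — Resonance: ω₀ = 1/√(LC) = 1/√(0.000883·1e-05) = 1.064e+04 rad/s.
Step 2 — f₀ = ω₀/(2π) = 1694 Hz.
Step 3 — Parallel Q: Q = R/(ω₀L) = 50/(1.064e+04·0.000883) = 5.321.
Step 4 — Bandwidth: Δω = ω₀/Q = 2000 rad/s; BW = Δω/(2π) = 318.3 Hz.

(a) f₀ = 1694 Hz  (b) Q = 5.321  (c) BW = 318.3 Hz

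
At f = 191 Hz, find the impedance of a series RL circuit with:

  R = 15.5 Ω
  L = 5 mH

Step 1 — Angular frequency: ω = 2π·f = 2π·191 = 1200 rad/s.
Step 2 — Component impedances:
  R: Z = R = 15.5 Ω
  L: Z = jωL = j·1200·0.005 = 0 + j6 Ω
Step 3 — Series combination: Z_total = R + L = 15.5 + j6 Ω = 16.62∠21.2° Ω.

Z = 15.5 + j6 Ω = 16.62∠21.2° Ω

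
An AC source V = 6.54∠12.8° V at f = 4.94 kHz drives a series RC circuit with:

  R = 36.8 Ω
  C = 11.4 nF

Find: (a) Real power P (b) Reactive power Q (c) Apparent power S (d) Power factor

Step 1 — Angular frequency: ω = 2π·f = 2π·4940 = 3.104e+04 rad/s.
Step 2 — Component impedances:
  R: Z = R = 36.8 Ω
  C: Z = 1/(jωC) = -j/(ω·C) = 0 - j2826 Ω
Step 3 — Series combination: Z_total = R + C = 36.8 - j2826 Ω = 2826∠-89.3° Ω.
Step 4 — Source phasor: V = 6.54∠12.8° V = 6.377 + j1.449 V.
Step 5 — Current: I = V / Z = -0.0004832 + j0.002263 A = 0.002314∠102.1° A.
Step 6 — Complex power: S = V·I* = 0.000197 - j0.01513 VA.
Step 7 — Real power: P = Re(S) = 0.000197 W.
Step 8 — Reactive power: Q = Im(S) = -0.01513 VAR.
Step 9 — Apparent power: |S| = 0.01513 VA.
Step 10 — Power factor: PF = P/|S| = 0.01302 (leading).

(a) P = 0.000197 W  (b) Q = -0.01513 VAR  (c) S = 0.01513 VA  (d) PF = 0.01302 (leading)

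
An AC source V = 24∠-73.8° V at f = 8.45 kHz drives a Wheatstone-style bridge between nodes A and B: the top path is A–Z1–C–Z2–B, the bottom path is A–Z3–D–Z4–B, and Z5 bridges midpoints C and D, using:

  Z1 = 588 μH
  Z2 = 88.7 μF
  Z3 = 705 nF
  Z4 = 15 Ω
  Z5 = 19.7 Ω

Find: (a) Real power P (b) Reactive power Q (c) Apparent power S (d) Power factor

Step 1 — Angular frequency: ω = 2π·f = 2π·8450 = 5.309e+04 rad/s.
Step 2 — Component impedances:
  Z1: Z = jωL = j·5.309e+04·0.000588 = 0 + j31.22 Ω
  Z2: Z = 1/(jωC) = -j/(ω·C) = 0 - j0.2123 Ω
  Z3: Z = 1/(jωC) = -j/(ω·C) = 0 - j26.72 Ω
  Z4: Z = R = 15 Ω
  Z5: Z = R = 19.7 Ω
Step 3 — Bridge requires nodal analysis (the Z5 bridge couples midpoints C and D, so the two paths cannot be reduced to a simple series/parallel combination). Setting node B to ground and injecting 1 A at node A, the 3-node admittance system at A, C, D solves to V_A = Z_AB = 89.34 - j15.51 Ω = 90.68∠-9.9° Ω.
Step 4 — Source phasor: V = 24∠-73.8° V = 6.696 - j23.05 V.
Step 5 — Current: I = V / Z = 0.1162 - j0.2378 A = 0.2647∠-63.9° A.
Step 6 — Complex power: S = V·I* = 6.259 - j1.087 VA.
Step 7 — Real power: P = Re(S) = 6.259 W.
Step 8 — Reactive power: Q = Im(S) = -1.087 VAR.
Step 9 — Apparent power: |S| = 6.352 VA.
Step 10 — Power factor: PF = P/|S| = 0.9853 (leading).

(a) P = 6.259 W  (b) Q = -1.087 VAR  (c) S = 6.352 VA  (d) PF = 0.9853 (leading)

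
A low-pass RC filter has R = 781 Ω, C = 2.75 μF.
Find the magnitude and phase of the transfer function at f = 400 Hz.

Step 1 — Angular frequency: ω = 2π·400 = 2513 rad/s.
Step 2 — Transfer function: H(jω) = 1/(1 + jωRC).
Step 3 — Denominator: 1 + jωRC = 1 + j·2513·781·2.75e-06 = 1 + j5.398.
Step 4 — H = 0.03318 - j0.1791.
Step 5 — Magnitude: |H| = 0.1822 (-14.8 dB); phase: φ = -79.5°.

|H| = 0.1822 (-14.8 dB), φ = -79.5°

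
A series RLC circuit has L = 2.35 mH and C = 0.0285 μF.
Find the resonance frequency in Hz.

Step 1 — Resonance condition Im(Z)=0 gives ω₀ = 1/√(LC).
Step 2 — ω₀ = 1/√(0.00235·2.85e-08) = 1.222e+05 rad/s.
Step 3 — f₀ = ω₀/(2π) = 1.945e+04 Hz.

f₀ = 1.945e+04 Hz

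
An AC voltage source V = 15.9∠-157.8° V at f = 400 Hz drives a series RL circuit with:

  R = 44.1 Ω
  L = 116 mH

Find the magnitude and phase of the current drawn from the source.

Step 1 — Angular frequency: ω = 2π·f = 2π·400 = 2513 rad/s.
Step 2 — Component impedances:
  R: Z = R = 44.1 Ω
  L: Z = jωL = j·2513·0.116 = 0 + j291.5 Ω
Step 3 — Series combination: Z_total = R + L = 44.1 + j291.5 Ω = 294.9∠81.4° Ω.
Step 4 — Source phasor: V = 15.9∠-157.8° V = -14.72 - j6.008 V.
Step 5 — Ohm's law: I = V / Z_total = (-14.72 - j6.008) / (44.1 + j291.5) = -0.02761 + j0.04632 A.
Step 6 — Convert to polar: |I| = 0.05392 A, ∠I = 120.8°.

I = 0.05392∠120.8° A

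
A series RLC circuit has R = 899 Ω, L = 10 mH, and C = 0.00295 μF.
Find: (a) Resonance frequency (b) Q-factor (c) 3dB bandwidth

Step 1 — Resonance: ω₀ = 1/√(LC) = 1/√(0.01·2.95e-09) = 1.841e+05 rad/s.
Step 2 — f₀ = ω₀/(2π) = 2.93e+04 Hz.
Step 3 — Series Q: Q = ω₀L/R = 1.841e+05·0.01/899 = 2.048.
Step 4 — Bandwidth: Δω = ω₀/Q = 8.99e+04 rad/s; BW = Δω/(2π) = 1.431e+04 Hz.

(a) f₀ = 2.93e+04 Hz  (b) Q = 2.048  (c) BW = 1.431e+04 Hz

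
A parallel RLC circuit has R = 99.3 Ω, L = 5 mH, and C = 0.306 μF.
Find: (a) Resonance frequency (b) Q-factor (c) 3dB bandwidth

Step 1 — Resonance: ω₀ = 1/√(LC) = 1/√(0.005·3.06e-07) = 2.557e+04 rad/s.
Step 2 — f₀ = ω₀/(2π) = 4069 Hz.
Step 3 — Parallel Q: Q = R/(ω₀L) = 99.3/(2.557e+04·0.005) = 0.7768.
Step 4 — Bandwidth: Δω = ω₀/Q = 3.291e+04 rad/s; BW = Δω/(2π) = 5238 Hz.

(a) f₀ = 4069 Hz  (b) Q = 0.7768  (c) BW = 5238 Hz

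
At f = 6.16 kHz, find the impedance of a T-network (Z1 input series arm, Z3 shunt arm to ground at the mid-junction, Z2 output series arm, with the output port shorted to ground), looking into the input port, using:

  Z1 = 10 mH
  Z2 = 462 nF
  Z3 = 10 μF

Step 1 — Angular frequency: ω = 2π·f = 2π·6160 = 3.87e+04 rad/s.
Step 2 — Component impedances:
  Z1: Z = jωL = j·3.87e+04·0.01 = 0 + j387 Ω
  Z2: Z = 1/(jωC) = -j/(ω·C) = 0 - j55.92 Ω
  Z3: Z = 1/(jωC) = -j/(ω·C) = 0 - j2.584 Ω
Step 3 — With the output port shorted to ground, the output series arm Z2 runs from the junction to ground; the shunt arm Z3 also runs from the junction to ground. They appear in parallel: Z3 || Z2 = 0 - j2.47 Ω.
Step 4 — Series with input arm Z1: Z_in = Z1 + (Z3 || Z2) = 0 + j384.6 Ω = 384.6∠90.0° Ω.

Z = 0 + j384.6 Ω = 384.6∠90.0° Ω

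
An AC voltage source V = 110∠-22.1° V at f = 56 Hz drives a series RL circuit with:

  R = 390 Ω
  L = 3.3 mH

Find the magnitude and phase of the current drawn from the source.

Step 1 — Angular frequency: ω = 2π·f = 2π·56 = 351.9 rad/s.
Step 2 — Component impedances:
  R: Z = R = 390 Ω
  L: Z = jωL = j·351.9·0.0033 = 0 + j1.161 Ω
Step 3 — Series combination: Z_total = R + L = 390 + j1.161 Ω = 390∠0.2° Ω.
Step 4 — Source phasor: V = 110∠-22.1° V = 101.9 - j41.38 V.
Step 5 — Ohm's law: I = V / Z_total = (101.9 - j41.38) / (390 + j1.161) = 0.261 - j0.1069 A.
Step 6 — Convert to polar: |I| = 0.2821 A, ∠I = -22.3°.

I = 0.2821∠-22.3° A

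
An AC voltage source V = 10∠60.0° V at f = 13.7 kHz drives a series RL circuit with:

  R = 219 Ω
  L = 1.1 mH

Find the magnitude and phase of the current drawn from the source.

Step 1 — Angular frequency: ω = 2π·f = 2π·1.37e+04 = 8.608e+04 rad/s.
Step 2 — Component impedances:
  R: Z = R = 219 Ω
  L: Z = jωL = j·8.608e+04·0.0011 = 0 + j94.69 Ω
Step 3 — Series combination: Z_total = R + L = 219 + j94.69 Ω = 238.6∠23.4° Ω.
Step 4 — Source phasor: V = 10∠60.0° V = 5 + j8.66 V.
Step 5 — Ohm's law: I = V / Z_total = (5 + j8.66) / (219 + j94.69) = 0.03364 + j0.025 A.
Step 6 — Convert to polar: |I| = 0.04191 A, ∠I = 36.6°.

I = 0.04191∠36.6° A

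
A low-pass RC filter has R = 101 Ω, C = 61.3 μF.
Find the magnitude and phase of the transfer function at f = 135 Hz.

Step 1 — Angular frequency: ω = 2π·135 = 848.2 rad/s.
Step 2 — Transfer function: H(jω) = 1/(1 + jωRC).
Step 3 — Denominator: 1 + jωRC = 1 + j·848.2·101·6.13e-05 = 1 + j5.252.
Step 4 — H = 0.03499 - j0.1838.
Step 5 — Magnitude: |H| = 0.1871 (-14.6 dB); phase: φ = -79.2°.

|H| = 0.1871 (-14.6 dB), φ = -79.2°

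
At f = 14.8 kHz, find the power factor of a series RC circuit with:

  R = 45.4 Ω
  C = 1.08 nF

Step 1 — Angular frequency: ω = 2π·f = 2π·1.48e+04 = 9.299e+04 rad/s.
Step 2 — Component impedances:
  R: Z = R = 45.4 Ω
  C: Z = 1/(jωC) = -j/(ω·C) = 0 - j9957 Ω
Step 3 — Series combination: Z_total = R + C = 45.4 - j9957 Ω = 9957∠-89.7° Ω.
Step 4 — Power factor: PF = cos(φ) = Re(Z)/|Z| = 45.4/9957.24 = 0.004559.
Step 5 — Type: Im(Z) = -9957 ⇒ leading (phase φ = -89.7°).

PF = 0.004559 (leading, φ = -89.7°)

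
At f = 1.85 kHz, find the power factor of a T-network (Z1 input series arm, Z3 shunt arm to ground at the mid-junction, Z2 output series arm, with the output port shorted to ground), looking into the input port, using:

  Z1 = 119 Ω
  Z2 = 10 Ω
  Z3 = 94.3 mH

Step 1 — Angular frequency: ω = 2π·f = 2π·1850 = 1.162e+04 rad/s.
Step 2 — Component impedances:
  Z1: Z = R = 119 Ω
  Z2: Z = R = 10 Ω
  Z3: Z = jωL = j·1.162e+04·0.0943 = 0 + j1096 Ω
Step 3 — With the output port shorted to ground, the output series arm Z2 runs from the junction to ground; the shunt arm Z3 also runs from the junction to ground. They appear in parallel: Z3 || Z2 = 9.999 + j0.09122 Ω.
Step 4 — Series with input arm Z1: Z_in = Z1 + (Z3 || Z2) = 129 + j0.09122 Ω = 129∠0.0° Ω.
Step 5 — Power factor: PF = cos(φ) = Re(Z)/|Z| = 129/129 = 1.
Step 6 — Type: Im(Z) = 0.09122 ⇒ lagging (phase φ = 0.0°).

PF = 1 (lagging, φ = 0.0°)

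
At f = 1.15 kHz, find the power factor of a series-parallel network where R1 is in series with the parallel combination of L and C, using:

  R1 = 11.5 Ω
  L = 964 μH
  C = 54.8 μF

Step 1 — Angular frequency: ω = 2π·f = 2π·1150 = 7226 rad/s.
Step 2 — Component impedances:
  R1: Z = R = 11.5 Ω
  L: Z = jωL = j·7226·0.000964 = 0 + j6.966 Ω
  C: Z = 1/(jωC) = -j/(ω·C) = 0 - j2.525 Ω
Step 3 — Parallel branch: L || C = 1/(1/L + 1/C) = 0 - j3.962 Ω.
Step 4 — Series with R1: Z_total = R1 + (L || C) = 11.5 - j3.962 Ω = 12.16∠-19.0° Ω.
Step 5 — Power factor: PF = cos(φ) = Re(Z)/|Z| = 11.5/12.163 = 0.9455.
Step 6 — Type: Im(Z) = -3.962 ⇒ leading (phase φ = -19.0°).

PF = 0.9455 (leading, φ = -19.0°)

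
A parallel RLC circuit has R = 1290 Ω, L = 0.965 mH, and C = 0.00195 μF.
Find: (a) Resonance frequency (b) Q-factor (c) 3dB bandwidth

Step 1 — Resonance: ω₀ = 1/√(LC) = 1/√(0.000965·1.95e-09) = 7.29e+05 rad/s.
Step 2 — f₀ = ω₀/(2π) = 1.16e+05 Hz.
Step 3 — Parallel Q: Q = R/(ω₀L) = 1290/(7.29e+05·0.000965) = 1.834.
Step 4 — Bandwidth: Δω = ω₀/Q = 3.975e+05 rad/s; BW = Δω/(2π) = 6.327e+04 Hz.

(a) f₀ = 1.16e+05 Hz  (b) Q = 1.834  (c) BW = 6.327e+04 Hz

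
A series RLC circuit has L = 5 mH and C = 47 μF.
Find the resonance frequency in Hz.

Step 1 — Resonance condition Im(Z)=0 gives ω₀ = 1/√(LC).
Step 2 — ω₀ = 1/√(0.005·4.7e-05) = 2063 rad/s.
Step 3 — f₀ = ω₀/(2π) = 328.3 Hz.

f₀ = 328.3 Hz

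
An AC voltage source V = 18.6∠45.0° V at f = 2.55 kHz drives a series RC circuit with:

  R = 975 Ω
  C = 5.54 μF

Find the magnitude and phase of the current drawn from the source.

Step 1 — Angular frequency: ω = 2π·f = 2π·2550 = 1.602e+04 rad/s.
Step 2 — Component impedances:
  R: Z = R = 975 Ω
  C: Z = 1/(jωC) = -j/(ω·C) = 0 - j11.27 Ω
Step 3 — Series combination: Z_total = R + C = 975 - j11.27 Ω = 975.1∠-0.7° Ω.
Step 4 — Source phasor: V = 18.6∠45.0° V = 13.15 + j13.15 V.
Step 5 — Ohm's law: I = V / Z_total = (13.15 + j13.15) / (975 - j11.27) = 0.01333 + j0.01364 A.
Step 6 — Convert to polar: |I| = 0.01908 A, ∠I = 45.7°.

I = 0.01908∠45.7° A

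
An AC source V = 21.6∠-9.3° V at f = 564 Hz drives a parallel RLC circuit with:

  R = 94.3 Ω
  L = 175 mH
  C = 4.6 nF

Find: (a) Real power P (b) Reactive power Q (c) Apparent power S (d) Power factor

Step 1 — Angular frequency: ω = 2π·f = 2π·564 = 3544 rad/s.
Step 2 — Component impedances:
  R: Z = R = 94.3 Ω
  L: Z = jωL = j·3544·0.175 = 0 + j620.2 Ω
  C: Z = 1/(jωC) = -j/(ω·C) = 0 - j6.135e+04 Ω
Step 3 — Parallel combination: 1/Z_total = 1/R + 1/L + 1/C; Z_total = 92.21 + j13.88 Ω = 93.25∠8.6° Ω.
Step 4 — Source phasor: V = 21.6∠-9.3° V = 21.32 - j3.491 V.
Step 5 — Current: I = V / Z = 0.2205 - j0.07104 A = 0.2316∠-17.9° A.
Step 6 — Complex power: S = V·I* = 4.948 + j0.7447 VA.
Step 7 — Real power: P = Re(S) = 4.948 W.
Step 8 — Reactive power: Q = Im(S) = 0.7447 VAR.
Step 9 — Apparent power: |S| = 5.003 VA.
Step 10 — Power factor: PF = P/|S| = 0.9889 (lagging).

(a) P = 4.948 W  (b) Q = 0.7447 VAR  (c) S = 5.003 VA  (d) PF = 0.9889 (lagging)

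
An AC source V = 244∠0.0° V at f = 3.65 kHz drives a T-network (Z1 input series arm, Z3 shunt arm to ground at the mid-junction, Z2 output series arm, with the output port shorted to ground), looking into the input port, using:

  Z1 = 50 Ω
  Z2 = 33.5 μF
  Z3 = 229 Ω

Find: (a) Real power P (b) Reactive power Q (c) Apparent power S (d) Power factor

Step 1 — Angular frequency: ω = 2π·f = 2π·3650 = 2.293e+04 rad/s.
Step 2 — Component impedances:
  Z1: Z = R = 50 Ω
  Z2: Z = 1/(jωC) = -j/(ω·C) = 0 - j1.302 Ω
  Z3: Z = R = 229 Ω
Step 3 — With the output port shorted to ground, the output series arm Z2 runs from the junction to ground; the shunt arm Z3 also runs from the junction to ground. They appear in parallel: Z3 || Z2 = 0.007398 - j1.302 Ω.
Step 4 — Series with input arm Z1: Z_in = Z1 + (Z3 || Z2) = 50.01 - j1.302 Ω = 50.02∠-1.5° Ω.
Step 5 — Source phasor: V = 244∠0.0° V = 244 V.
Step 6 — Current: I = V / Z = 4.876 + j0.1269 A = 4.878∠1.5° A.
Step 7 — Complex power: S = V·I* = 1190 - j30.97 VA.
Step 8 — Real power: P = Re(S) = 1190 W.
Step 9 — Reactive power: Q = Im(S) = -30.97 VAR.
Step 10 — Apparent power: |S| = 1190 VA.
Step 11 — Power factor: PF = P/|S| = 0.9997 (leading).

(a) P = 1190 W  (b) Q = -30.97 VAR  (c) S = 1190 VA  (d) PF = 0.9997 (leading)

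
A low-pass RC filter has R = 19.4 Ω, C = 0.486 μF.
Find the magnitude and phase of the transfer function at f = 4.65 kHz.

Step 1 — Angular frequency: ω = 2π·4650 = 2.922e+04 rad/s.
Step 2 — Transfer function: H(jω) = 1/(1 + jωRC).
Step 3 — Denominator: 1 + jωRC = 1 + j·2.922e+04·19.4·4.86e-07 = 1 + j0.2755.
Step 4 — H = 0.9295 - j0.256.
Step 5 — Magnitude: |H| = 0.9641 (-0.3 dB); phase: φ = -15.4°.

|H| = 0.9641 (-0.3 dB), φ = -15.4°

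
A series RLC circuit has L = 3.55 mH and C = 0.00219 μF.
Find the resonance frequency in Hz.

Step 1 — Resonance condition Im(Z)=0 gives ω₀ = 1/√(LC).
Step 2 — ω₀ = 1/√(0.00355·2.19e-09) = 3.586e+05 rad/s.
Step 3 — f₀ = ω₀/(2π) = 5.708e+04 Hz.

f₀ = 5.708e+04 Hz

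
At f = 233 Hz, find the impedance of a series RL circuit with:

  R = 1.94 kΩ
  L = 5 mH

Step 1 — Angular frequency: ω = 2π·f = 2π·233 = 1464 rad/s.
Step 2 — Component impedances:
  R: Z = R = 1940 Ω
  L: Z = jωL = j·1464·0.005 = 0 + j7.32 Ω
Step 3 — Series combination: Z_total = R + L = 1940 + j7.32 Ω = 1940∠0.2° Ω.

Z = 1940 + j7.32 Ω = 1940∠0.2° Ω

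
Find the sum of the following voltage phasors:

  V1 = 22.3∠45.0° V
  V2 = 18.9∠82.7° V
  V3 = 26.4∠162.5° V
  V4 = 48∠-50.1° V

Step 1 — Convert each phasor to rectangular form:
  V1 = 22.3·(cos(45.0°) + j·sin(45.0°)) = 15.77 + j15.77 V
  V2 = 18.9·(cos(82.7°) + j·sin(82.7°)) = 2.402 + j18.75 V
  V3 = 26.4·(cos(162.5°) + j·sin(162.5°)) = -25.18 + j7.939 V
  V4 = 48·(cos(-50.1°) + j·sin(-50.1°)) = 30.79 - j36.82 V
Step 2 — Sum components: V_total = 23.78 + j5.63 V.
Step 3 — Convert to polar: |V_total| = 24.44 V, ∠V_total = 13.3°.

V_total = 24.44∠13.3° V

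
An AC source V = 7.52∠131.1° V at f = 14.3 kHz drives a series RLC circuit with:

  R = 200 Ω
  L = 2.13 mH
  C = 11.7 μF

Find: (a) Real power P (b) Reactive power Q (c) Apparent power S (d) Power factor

Step 1 — Angular frequency: ω = 2π·f = 2π·1.43e+04 = 8.985e+04 rad/s.
Step 2 — Component impedances:
  R: Z = R = 200 Ω
  L: Z = jωL = j·8.985e+04·0.00213 = 0 + j191.4 Ω
  C: Z = 1/(jωC) = -j/(ω·C) = 0 - j0.9513 Ω
Step 3 — Series combination: Z_total = R + L + C = 200 + j190.4 Ω = 276.2∠43.6° Ω.
Step 4 — Source phasor: V = 7.52∠131.1° V = -4.943 + j5.667 V.
Step 5 — Current: I = V / Z = 0.001186 + j0.02721 A = 0.02723∠87.5° A.
Step 6 — Complex power: S = V·I* = 0.1483 + j0.1412 VA.
Step 7 — Real power: P = Re(S) = 0.1483 W.
Step 8 — Reactive power: Q = Im(S) = 0.1412 VAR.
Step 9 — Apparent power: |S| = 0.2048 VA.
Step 10 — Power factor: PF = P/|S| = 0.7242 (lagging).

(a) P = 0.1483 W  (b) Q = 0.1412 VAR  (c) S = 0.2048 VA  (d) PF = 0.7242 (lagging)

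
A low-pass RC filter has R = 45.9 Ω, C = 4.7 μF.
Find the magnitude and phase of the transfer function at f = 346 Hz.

Step 1 — Angular frequency: ω = 2π·346 = 2174 rad/s.
Step 2 — Transfer function: H(jω) = 1/(1 + jωRC).
Step 3 — Denominator: 1 + jωRC = 1 + j·2174·45.9·4.7e-06 = 1 + j0.469.
Step 4 — H = 0.8197 - j0.3844.
Step 5 — Magnitude: |H| = 0.9054 (-0.9 dB); phase: φ = -25.1°.

|H| = 0.9054 (-0.9 dB), φ = -25.1°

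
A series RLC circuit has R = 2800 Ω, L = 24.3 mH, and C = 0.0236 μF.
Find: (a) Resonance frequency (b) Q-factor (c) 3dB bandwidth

Step 1 — Resonance: ω₀ = 1/√(LC) = 1/√(0.0243·2.36e-08) = 4.176e+04 rad/s.
Step 2 — f₀ = ω₀/(2π) = 6646 Hz.
Step 3 — Series Q: Q = ω₀L/R = 4.176e+04·0.0243/2800 = 0.3624.
Step 4 — Bandwidth: Δω = ω₀/Q = 1.152e+05 rad/s; BW = Δω/(2π) = 1.834e+04 Hz.

(a) f₀ = 6646 Hz  (b) Q = 0.3624  (c) BW = 1.834e+04 Hz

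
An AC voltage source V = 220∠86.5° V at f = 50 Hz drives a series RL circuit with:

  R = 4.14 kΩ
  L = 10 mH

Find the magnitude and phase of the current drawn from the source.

Step 1 — Angular frequency: ω = 2π·f = 2π·50 = 314.2 rad/s.
Step 2 — Component impedances:
  R: Z = R = 4140 Ω
  L: Z = jωL = j·314.2·0.01 = 0 + j3.142 Ω
Step 3 — Series combination: Z_total = R + L = 4140 + j3.142 Ω = 4140∠0.0° Ω.
Step 4 — Source phasor: V = 220∠86.5° V = 13.43 + j219.6 V.
Step 5 — Ohm's law: I = V / Z_total = (13.43 + j219.6) / (4140 + j3.142) = 0.003284 + j0.05304 A.
Step 6 — Convert to polar: |I| = 0.05314 A, ∠I = 86.5°.

I = 0.05314∠86.5° A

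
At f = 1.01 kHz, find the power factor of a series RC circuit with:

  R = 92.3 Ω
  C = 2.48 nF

Step 1 — Angular frequency: ω = 2π·f = 2π·1010 = 6346 rad/s.
Step 2 — Component impedances:
  R: Z = R = 92.3 Ω
  C: Z = 1/(jωC) = -j/(ω·C) = 0 - j6.354e+04 Ω
Step 3 — Series combination: Z_total = R + C = 92.3 - j6.354e+04 Ω = 6.354e+04∠-89.9° Ω.
Step 4 — Power factor: PF = cos(φ) = Re(Z)/|Z| = 92.3/6.354e+04 = 0.001453.
Step 5 — Type: Im(Z) = -6.354e+04 ⇒ leading (phase φ = -89.9°).

PF = 0.001453 (leading, φ = -89.9°)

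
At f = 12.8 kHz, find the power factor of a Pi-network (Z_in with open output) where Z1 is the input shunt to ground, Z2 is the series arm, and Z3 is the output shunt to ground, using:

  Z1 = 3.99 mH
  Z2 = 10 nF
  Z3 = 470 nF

Step 1 — Angular frequency: ω = 2π·f = 2π·1.28e+04 = 8.042e+04 rad/s.
Step 2 — Component impedances:
  Z1: Z = jωL = j·8.042e+04·0.00399 = 0 + j320.9 Ω
  Z2: Z = 1/(jωC) = -j/(ω·C) = 0 - j1243 Ω
  Z3: Z = 1/(jωC) = -j/(ω·C) = 0 - j26.46 Ω
Step 3 — With open output, the series arm Z2 and the output shunt Z3 appear in series to ground: Z2 + Z3 = 0 - j1270 Ω.
Step 4 — Parallel with input shunt Z1: Z_in = Z1 || (Z2 + Z3) = 0 + j429.4 Ω = 429.4∠90.0° Ω.
Step 5 — Power factor: PF = cos(φ) = Re(Z)/|Z| = -0/429.4 = -0.
Step 6 — Type: Im(Z) = 429.4 ⇒ lagging (phase φ = 90.0°).

PF = -0 (lagging, φ = 90.0°)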